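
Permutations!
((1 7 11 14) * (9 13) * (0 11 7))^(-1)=(0 1 14 11)(9 13)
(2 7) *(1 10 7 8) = (1 10 7 2 8) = [0, 10, 8, 3, 4, 5, 6, 2, 1, 9, 7]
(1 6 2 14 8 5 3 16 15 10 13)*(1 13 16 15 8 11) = (1 6 2 14 11)(3 15 10 16 8 5) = [0, 6, 14, 15, 4, 3, 2, 7, 5, 9, 16, 1, 12, 13, 11, 10, 8]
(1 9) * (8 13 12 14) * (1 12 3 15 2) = (1 9 12 14 8 13 3 15 2) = [0, 9, 1, 15, 4, 5, 6, 7, 13, 12, 10, 11, 14, 3, 8, 2]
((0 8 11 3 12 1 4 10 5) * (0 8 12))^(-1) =((0 12 1 4 10 5 8 11 3))^(-1) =(0 3 11 8 5 10 4 1 12)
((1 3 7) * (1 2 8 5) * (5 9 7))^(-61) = (1 5 3)(2 7 9 8)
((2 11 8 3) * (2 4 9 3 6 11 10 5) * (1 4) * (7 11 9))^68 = (1 8)(2 5 10)(3 11)(4 6)(7 9)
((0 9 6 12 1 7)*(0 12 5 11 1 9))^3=(1 9 11 12 5 7 6)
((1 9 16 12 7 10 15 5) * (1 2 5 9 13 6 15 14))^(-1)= ((1 13 6 15 9 16 12 7 10 14)(2 5))^(-1)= (1 14 10 7 12 16 9 15 6 13)(2 5)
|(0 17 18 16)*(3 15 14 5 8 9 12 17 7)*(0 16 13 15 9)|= 12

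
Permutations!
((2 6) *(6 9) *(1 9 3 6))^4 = (9)(2 3 6)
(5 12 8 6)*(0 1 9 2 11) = (0 1 9 2 11)(5 12 8 6) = [1, 9, 11, 3, 4, 12, 5, 7, 6, 2, 10, 0, 8]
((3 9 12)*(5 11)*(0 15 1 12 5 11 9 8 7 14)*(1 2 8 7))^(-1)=(0 14 7 3 12 1 8 2 15)(5 9)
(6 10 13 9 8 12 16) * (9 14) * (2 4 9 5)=[0, 1, 4, 3, 9, 2, 10, 7, 12, 8, 13, 11, 16, 14, 5, 15, 6]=(2 4 9 8 12 16 6 10 13 14 5)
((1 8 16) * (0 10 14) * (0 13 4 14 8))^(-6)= (0 1 16 8 10)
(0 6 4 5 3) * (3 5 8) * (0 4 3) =[6, 1, 2, 4, 8, 5, 3, 7, 0] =(0 6 3 4 8)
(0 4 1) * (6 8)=(0 4 1)(6 8)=[4, 0, 2, 3, 1, 5, 8, 7, 6]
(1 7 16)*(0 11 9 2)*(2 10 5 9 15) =[11, 7, 0, 3, 4, 9, 6, 16, 8, 10, 5, 15, 12, 13, 14, 2, 1] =(0 11 15 2)(1 7 16)(5 9 10)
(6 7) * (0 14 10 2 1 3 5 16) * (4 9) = (0 14 10 2 1 3 5 16)(4 9)(6 7) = [14, 3, 1, 5, 9, 16, 7, 6, 8, 4, 2, 11, 12, 13, 10, 15, 0]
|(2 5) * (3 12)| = 2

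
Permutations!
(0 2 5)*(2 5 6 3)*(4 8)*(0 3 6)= (0 5 3 2)(4 8)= [5, 1, 0, 2, 8, 3, 6, 7, 4]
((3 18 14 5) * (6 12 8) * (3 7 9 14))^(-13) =(3 18)(5 14 9 7)(6 8 12)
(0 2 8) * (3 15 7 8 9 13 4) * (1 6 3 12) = [2, 6, 9, 15, 12, 5, 3, 8, 0, 13, 10, 11, 1, 4, 14, 7] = (0 2 9 13 4 12 1 6 3 15 7 8)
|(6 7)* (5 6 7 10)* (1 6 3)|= |(1 6 10 5 3)|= 5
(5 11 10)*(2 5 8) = (2 5 11 10 8) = [0, 1, 5, 3, 4, 11, 6, 7, 2, 9, 8, 10]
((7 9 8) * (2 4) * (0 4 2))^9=(9)(0 4)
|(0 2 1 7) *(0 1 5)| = 6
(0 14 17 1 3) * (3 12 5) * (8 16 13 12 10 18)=(0 14 17 1 10 18 8 16 13 12 5 3)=[14, 10, 2, 0, 4, 3, 6, 7, 16, 9, 18, 11, 5, 12, 17, 15, 13, 1, 8]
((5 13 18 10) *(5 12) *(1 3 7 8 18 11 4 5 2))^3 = (1 8 12 3 18 2 7 10)(4 11 13 5)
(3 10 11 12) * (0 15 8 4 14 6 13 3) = (0 15 8 4 14 6 13 3 10 11 12) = [15, 1, 2, 10, 14, 5, 13, 7, 4, 9, 11, 12, 0, 3, 6, 8]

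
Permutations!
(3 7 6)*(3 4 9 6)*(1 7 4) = (1 7 3 4 9 6) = [0, 7, 2, 4, 9, 5, 1, 3, 8, 6]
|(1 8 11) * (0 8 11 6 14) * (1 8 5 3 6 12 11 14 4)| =21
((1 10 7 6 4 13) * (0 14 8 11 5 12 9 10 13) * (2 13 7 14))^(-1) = ((0 2 13 1 7 6 4)(5 12 9 10 14 8 11))^(-1) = (0 4 6 7 1 13 2)(5 11 8 14 10 9 12)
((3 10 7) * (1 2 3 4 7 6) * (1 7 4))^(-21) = (1 10)(2 6)(3 7)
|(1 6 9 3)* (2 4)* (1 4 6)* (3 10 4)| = 5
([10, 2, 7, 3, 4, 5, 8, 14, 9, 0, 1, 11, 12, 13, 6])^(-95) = [7, 6, 8, 3, 4, 5, 10, 9, 1, 2, 14, 11, 12, 13, 0]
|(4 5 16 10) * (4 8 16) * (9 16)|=4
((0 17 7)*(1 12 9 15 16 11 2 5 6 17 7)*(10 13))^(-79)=(0 7)(1 12 9 15 16 11 2 5 6 17)(10 13)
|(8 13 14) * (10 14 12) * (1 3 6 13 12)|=|(1 3 6 13)(8 12 10 14)|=4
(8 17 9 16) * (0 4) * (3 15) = [4, 1, 2, 15, 0, 5, 6, 7, 17, 16, 10, 11, 12, 13, 14, 3, 8, 9] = (0 4)(3 15)(8 17 9 16)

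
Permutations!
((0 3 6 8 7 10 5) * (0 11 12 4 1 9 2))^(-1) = ((0 3 6 8 7 10 5 11 12 4 1 9 2))^(-1) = (0 2 9 1 4 12 11 5 10 7 8 6 3)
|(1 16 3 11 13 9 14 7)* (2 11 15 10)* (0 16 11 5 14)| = 13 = |(0 16 3 15 10 2 5 14 7 1 11 13 9)|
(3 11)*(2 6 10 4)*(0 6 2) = [6, 1, 2, 11, 0, 5, 10, 7, 8, 9, 4, 3] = (0 6 10 4)(3 11)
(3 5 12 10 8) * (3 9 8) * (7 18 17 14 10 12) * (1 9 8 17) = [0, 9, 2, 5, 4, 7, 6, 18, 8, 17, 3, 11, 12, 13, 10, 15, 16, 14, 1] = (1 9 17 14 10 3 5 7 18)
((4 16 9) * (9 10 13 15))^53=(4 9 15 13 10 16)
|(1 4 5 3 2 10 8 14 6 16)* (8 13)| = |(1 4 5 3 2 10 13 8 14 6 16)| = 11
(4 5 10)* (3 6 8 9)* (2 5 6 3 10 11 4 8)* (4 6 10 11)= (2 5 4 10 8 9 11 6)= [0, 1, 5, 3, 10, 4, 2, 7, 9, 11, 8, 6]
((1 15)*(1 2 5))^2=((1 15 2 5))^2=(1 2)(5 15)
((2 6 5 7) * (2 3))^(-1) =((2 6 5 7 3))^(-1) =(2 3 7 5 6)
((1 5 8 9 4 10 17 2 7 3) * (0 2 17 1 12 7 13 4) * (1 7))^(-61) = (17)(0 9 8 5 1 12 3 7 10 4 13 2)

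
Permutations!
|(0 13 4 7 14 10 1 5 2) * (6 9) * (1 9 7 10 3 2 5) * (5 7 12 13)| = 6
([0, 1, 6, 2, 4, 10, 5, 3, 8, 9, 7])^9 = [0, 1, 10, 5, 4, 3, 7, 6, 8, 9, 2]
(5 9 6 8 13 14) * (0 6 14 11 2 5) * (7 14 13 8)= [6, 1, 5, 3, 4, 9, 7, 14, 8, 13, 10, 2, 12, 11, 0]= (0 6 7 14)(2 5 9 13 11)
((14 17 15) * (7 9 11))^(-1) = (7 11 9)(14 15 17)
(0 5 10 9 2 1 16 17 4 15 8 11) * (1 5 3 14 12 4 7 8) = [3, 16, 5, 14, 15, 10, 6, 8, 11, 2, 9, 0, 4, 13, 12, 1, 17, 7] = (0 3 14 12 4 15 1 16 17 7 8 11)(2 5 10 9)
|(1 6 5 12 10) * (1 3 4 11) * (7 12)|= |(1 6 5 7 12 10 3 4 11)|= 9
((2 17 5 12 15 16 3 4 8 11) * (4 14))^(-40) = (2 15 4 17 16 8 5 3 11 12 14)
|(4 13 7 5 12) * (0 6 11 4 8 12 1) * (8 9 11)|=|(0 6 8 12 9 11 4 13 7 5 1)|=11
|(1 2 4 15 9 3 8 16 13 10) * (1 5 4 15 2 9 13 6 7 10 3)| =22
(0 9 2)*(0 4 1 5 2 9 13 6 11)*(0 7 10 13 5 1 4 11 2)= (0 5)(2 11 7 10 13 6)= [5, 1, 11, 3, 4, 0, 2, 10, 8, 9, 13, 7, 12, 6]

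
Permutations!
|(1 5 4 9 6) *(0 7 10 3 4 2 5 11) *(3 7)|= |(0 3 4 9 6 1 11)(2 5)(7 10)|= 14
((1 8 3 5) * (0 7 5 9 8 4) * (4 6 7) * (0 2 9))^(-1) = ((0 4 2 9 8 3)(1 6 7 5))^(-1) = (0 3 8 9 2 4)(1 5 7 6)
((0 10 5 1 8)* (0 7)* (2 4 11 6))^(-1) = ((0 10 5 1 8 7)(2 4 11 6))^(-1) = (0 7 8 1 5 10)(2 6 11 4)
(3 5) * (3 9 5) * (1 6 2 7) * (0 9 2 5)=[9, 6, 7, 3, 4, 2, 5, 1, 8, 0]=(0 9)(1 6 5 2 7)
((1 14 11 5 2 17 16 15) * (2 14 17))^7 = ((1 17 16 15)(5 14 11))^7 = (1 15 16 17)(5 14 11)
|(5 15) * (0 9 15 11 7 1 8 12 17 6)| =|(0 9 15 5 11 7 1 8 12 17 6)| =11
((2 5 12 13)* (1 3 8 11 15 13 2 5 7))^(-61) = (1 7 2 12 5 13 15 11 8 3)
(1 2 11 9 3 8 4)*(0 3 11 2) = (0 3 8 4 1)(9 11) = [3, 0, 2, 8, 1, 5, 6, 7, 4, 11, 10, 9]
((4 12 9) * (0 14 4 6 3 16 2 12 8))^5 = (0 14 4 8)(2 16 3 6 9 12)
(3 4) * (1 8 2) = (1 8 2)(3 4) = [0, 8, 1, 4, 3, 5, 6, 7, 2]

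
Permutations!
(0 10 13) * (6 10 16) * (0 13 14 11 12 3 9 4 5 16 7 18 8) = (0 7 18 8)(3 9 4 5 16 6 10 14 11 12) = [7, 1, 2, 9, 5, 16, 10, 18, 0, 4, 14, 12, 3, 13, 11, 15, 6, 17, 8]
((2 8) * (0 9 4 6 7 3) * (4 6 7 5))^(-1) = (0 3 7 4 5 6 9)(2 8)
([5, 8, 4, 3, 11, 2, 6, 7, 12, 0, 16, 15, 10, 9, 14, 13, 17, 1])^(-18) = (17)(0 13 11 2)(4 5 9 15)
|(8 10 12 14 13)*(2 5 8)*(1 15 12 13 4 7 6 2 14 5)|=|(1 15 12 5 8 10 13 14 4 7 6 2)|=12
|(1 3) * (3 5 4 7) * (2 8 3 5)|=12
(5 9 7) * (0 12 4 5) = (0 12 4 5 9 7) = [12, 1, 2, 3, 5, 9, 6, 0, 8, 7, 10, 11, 4]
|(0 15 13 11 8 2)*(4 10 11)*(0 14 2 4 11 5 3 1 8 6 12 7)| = |(0 15 13 11 6 12 7)(1 8 4 10 5 3)(2 14)| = 42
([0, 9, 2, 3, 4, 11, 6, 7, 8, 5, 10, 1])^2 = [0, 5, 2, 3, 4, 1, 6, 7, 8, 11, 10, 9]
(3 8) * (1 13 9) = (1 13 9)(3 8) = [0, 13, 2, 8, 4, 5, 6, 7, 3, 1, 10, 11, 12, 9]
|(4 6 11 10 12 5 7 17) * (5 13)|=9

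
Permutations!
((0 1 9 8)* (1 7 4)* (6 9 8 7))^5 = ((0 6 9 7 4 1 8))^5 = (0 1 7 6 8 4 9)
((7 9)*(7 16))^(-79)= (7 16 9)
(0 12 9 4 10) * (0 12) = (4 10 12 9) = [0, 1, 2, 3, 10, 5, 6, 7, 8, 4, 12, 11, 9]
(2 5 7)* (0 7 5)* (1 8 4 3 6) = (0 7 2)(1 8 4 3 6) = [7, 8, 0, 6, 3, 5, 1, 2, 4]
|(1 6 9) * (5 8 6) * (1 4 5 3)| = 10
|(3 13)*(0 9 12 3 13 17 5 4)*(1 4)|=8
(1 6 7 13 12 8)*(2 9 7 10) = (1 6 10 2 9 7 13 12 8) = [0, 6, 9, 3, 4, 5, 10, 13, 1, 7, 2, 11, 8, 12]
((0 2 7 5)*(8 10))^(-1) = ((0 2 7 5)(8 10))^(-1) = (0 5 7 2)(8 10)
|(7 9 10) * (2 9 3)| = 5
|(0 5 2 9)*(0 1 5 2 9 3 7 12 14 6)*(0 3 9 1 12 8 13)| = |(0 2 9 12 14 6 3 7 8 13)(1 5)| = 10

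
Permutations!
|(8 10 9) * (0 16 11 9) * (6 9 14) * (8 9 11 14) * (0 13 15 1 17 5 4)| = 13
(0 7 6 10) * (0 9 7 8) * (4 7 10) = (0 8)(4 7 6)(9 10) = [8, 1, 2, 3, 7, 5, 4, 6, 0, 10, 9]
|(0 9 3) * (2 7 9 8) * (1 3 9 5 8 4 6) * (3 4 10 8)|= |(0 10 8 2 7 5 3)(1 4 6)|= 21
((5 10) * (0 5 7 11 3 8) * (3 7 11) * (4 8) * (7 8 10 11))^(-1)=(0 8 11 5)(3 7 10 4)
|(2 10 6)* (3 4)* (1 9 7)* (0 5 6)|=30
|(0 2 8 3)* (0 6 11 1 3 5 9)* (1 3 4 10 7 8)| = |(0 2 1 4 10 7 8 5 9)(3 6 11)| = 9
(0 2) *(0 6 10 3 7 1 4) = (0 2 6 10 3 7 1 4) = [2, 4, 6, 7, 0, 5, 10, 1, 8, 9, 3]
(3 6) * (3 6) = (6) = [0, 1, 2, 3, 4, 5, 6]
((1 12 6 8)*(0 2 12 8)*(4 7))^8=(12)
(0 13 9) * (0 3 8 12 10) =(0 13 9 3 8 12 10) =[13, 1, 2, 8, 4, 5, 6, 7, 12, 3, 0, 11, 10, 9]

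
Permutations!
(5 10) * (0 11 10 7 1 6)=(0 11 10 5 7 1 6)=[11, 6, 2, 3, 4, 7, 0, 1, 8, 9, 5, 10]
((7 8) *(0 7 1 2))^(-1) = (0 2 1 8 7)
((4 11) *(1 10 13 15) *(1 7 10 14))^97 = (1 14)(4 11)(7 10 13 15)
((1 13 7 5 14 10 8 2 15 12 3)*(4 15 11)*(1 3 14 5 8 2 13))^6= (2 10 14 12 15 4 11)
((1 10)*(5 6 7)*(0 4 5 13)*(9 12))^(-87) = (0 6)(1 10)(4 7)(5 13)(9 12)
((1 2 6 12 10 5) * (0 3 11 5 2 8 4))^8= ((0 3 11 5 1 8 4)(2 6 12 10))^8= (12)(0 3 11 5 1 8 4)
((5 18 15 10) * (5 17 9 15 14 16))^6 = ((5 18 14 16)(9 15 10 17))^6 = (5 14)(9 10)(15 17)(16 18)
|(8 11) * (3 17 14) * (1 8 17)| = |(1 8 11 17 14 3)| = 6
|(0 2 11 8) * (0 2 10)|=6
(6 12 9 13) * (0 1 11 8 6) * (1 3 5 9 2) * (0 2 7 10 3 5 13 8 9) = (0 5)(1 11 9 8 6 12 7 10 3 13 2) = [5, 11, 1, 13, 4, 0, 12, 10, 6, 8, 3, 9, 7, 2]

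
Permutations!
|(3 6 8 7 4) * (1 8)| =|(1 8 7 4 3 6)| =6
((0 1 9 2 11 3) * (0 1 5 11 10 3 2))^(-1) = ((0 5 11 2 10 3 1 9))^(-1) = (0 9 1 3 10 2 11 5)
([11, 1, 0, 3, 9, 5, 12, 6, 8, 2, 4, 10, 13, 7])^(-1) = (0 2 9 4 10 11)(6 7 13 12)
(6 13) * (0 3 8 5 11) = (0 3 8 5 11)(6 13) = [3, 1, 2, 8, 4, 11, 13, 7, 5, 9, 10, 0, 12, 6]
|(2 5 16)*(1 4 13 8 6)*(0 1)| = |(0 1 4 13 8 6)(2 5 16)| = 6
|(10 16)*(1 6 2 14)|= |(1 6 2 14)(10 16)|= 4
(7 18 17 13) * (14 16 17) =[0, 1, 2, 3, 4, 5, 6, 18, 8, 9, 10, 11, 12, 7, 16, 15, 17, 13, 14] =(7 18 14 16 17 13)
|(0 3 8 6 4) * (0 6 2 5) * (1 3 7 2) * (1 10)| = |(0 7 2 5)(1 3 8 10)(4 6)| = 4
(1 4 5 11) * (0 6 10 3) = (0 6 10 3)(1 4 5 11) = [6, 4, 2, 0, 5, 11, 10, 7, 8, 9, 3, 1]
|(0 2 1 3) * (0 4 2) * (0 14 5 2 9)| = |(0 14 5 2 1 3 4 9)| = 8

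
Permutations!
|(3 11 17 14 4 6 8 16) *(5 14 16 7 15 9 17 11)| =11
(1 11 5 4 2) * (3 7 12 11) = (1 3 7 12 11 5 4 2) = [0, 3, 1, 7, 2, 4, 6, 12, 8, 9, 10, 5, 11]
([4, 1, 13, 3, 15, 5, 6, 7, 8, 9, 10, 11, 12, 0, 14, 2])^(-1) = [13, 1, 15, 3, 0, 5, 6, 7, 8, 9, 10, 11, 12, 2, 14, 4]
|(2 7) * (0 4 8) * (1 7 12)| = |(0 4 8)(1 7 2 12)| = 12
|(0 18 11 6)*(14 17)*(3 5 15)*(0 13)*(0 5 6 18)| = 10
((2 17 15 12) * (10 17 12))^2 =((2 12)(10 17 15))^2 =(10 15 17)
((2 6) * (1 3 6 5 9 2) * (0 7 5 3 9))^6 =(1 9 2 3 6) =((0 7 5)(1 9 2 3 6))^6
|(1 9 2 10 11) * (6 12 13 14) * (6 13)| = 10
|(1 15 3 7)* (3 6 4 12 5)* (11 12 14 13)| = |(1 15 6 4 14 13 11 12 5 3 7)| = 11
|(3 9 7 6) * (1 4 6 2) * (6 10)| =|(1 4 10 6 3 9 7 2)| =8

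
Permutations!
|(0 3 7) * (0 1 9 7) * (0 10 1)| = 6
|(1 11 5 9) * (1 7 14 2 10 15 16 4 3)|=12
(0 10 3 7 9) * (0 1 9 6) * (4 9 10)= (0 4 9 1 10 3 7 6)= [4, 10, 2, 7, 9, 5, 0, 6, 8, 1, 3]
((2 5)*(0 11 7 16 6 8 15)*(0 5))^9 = (16)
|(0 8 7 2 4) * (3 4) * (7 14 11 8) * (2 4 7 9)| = 6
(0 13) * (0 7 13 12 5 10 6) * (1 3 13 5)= (0 12 1 3 13 7 5 10 6)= [12, 3, 2, 13, 4, 10, 0, 5, 8, 9, 6, 11, 1, 7]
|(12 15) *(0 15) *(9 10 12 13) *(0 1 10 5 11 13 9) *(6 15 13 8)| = 6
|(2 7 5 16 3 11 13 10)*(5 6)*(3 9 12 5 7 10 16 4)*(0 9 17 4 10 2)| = 30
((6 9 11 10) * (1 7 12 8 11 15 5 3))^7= (1 9 8 3 6 12 5 10 7 15 11)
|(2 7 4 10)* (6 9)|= 4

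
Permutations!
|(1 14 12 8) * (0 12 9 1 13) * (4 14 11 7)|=12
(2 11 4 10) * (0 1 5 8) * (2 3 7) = (0 1 5 8)(2 11 4 10 3 7) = [1, 5, 11, 7, 10, 8, 6, 2, 0, 9, 3, 4]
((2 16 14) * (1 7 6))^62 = (1 6 7)(2 14 16) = ((1 7 6)(2 16 14))^62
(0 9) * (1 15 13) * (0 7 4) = (0 9 7 4)(1 15 13) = [9, 15, 2, 3, 0, 5, 6, 4, 8, 7, 10, 11, 12, 1, 14, 13]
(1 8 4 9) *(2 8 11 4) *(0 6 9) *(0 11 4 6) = (1 4 11 6 9)(2 8) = [0, 4, 8, 3, 11, 5, 9, 7, 2, 1, 10, 6]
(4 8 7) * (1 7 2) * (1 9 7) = (2 9 7 4 8) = [0, 1, 9, 3, 8, 5, 6, 4, 2, 7]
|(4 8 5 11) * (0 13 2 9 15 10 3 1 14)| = 36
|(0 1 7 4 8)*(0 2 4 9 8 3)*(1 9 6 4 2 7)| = |(0 9 8 7 6 4 3)| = 7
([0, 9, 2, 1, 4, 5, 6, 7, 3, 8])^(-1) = (1 3 8 9)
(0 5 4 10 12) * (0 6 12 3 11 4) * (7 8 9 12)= (0 5)(3 11 4 10)(6 7 8 9 12)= [5, 1, 2, 11, 10, 0, 7, 8, 9, 12, 3, 4, 6]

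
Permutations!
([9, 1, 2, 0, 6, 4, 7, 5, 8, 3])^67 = [9, 1, 2, 0, 5, 7, 4, 6, 8, 3]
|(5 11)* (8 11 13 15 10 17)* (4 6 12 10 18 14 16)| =|(4 6 12 10 17 8 11 5 13 15 18 14 16)| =13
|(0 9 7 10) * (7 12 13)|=6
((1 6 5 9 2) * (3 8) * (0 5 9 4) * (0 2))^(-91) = (9)(3 8) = ((0 5 4 2 1 6 9)(3 8))^(-91)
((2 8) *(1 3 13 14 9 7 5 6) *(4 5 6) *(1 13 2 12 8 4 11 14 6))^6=(1 14 4)(2 7 11)(3 9 5)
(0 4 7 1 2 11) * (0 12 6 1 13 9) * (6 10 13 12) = (0 4 7 12 10 13 9)(1 2 11 6) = [4, 2, 11, 3, 7, 5, 1, 12, 8, 0, 13, 6, 10, 9]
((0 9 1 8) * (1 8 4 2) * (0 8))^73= (0 9)(1 4 2)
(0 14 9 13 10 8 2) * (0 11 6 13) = [14, 1, 11, 3, 4, 5, 13, 7, 2, 0, 8, 6, 12, 10, 9] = (0 14 9)(2 11 6 13 10 8)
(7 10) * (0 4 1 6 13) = [4, 6, 2, 3, 1, 5, 13, 10, 8, 9, 7, 11, 12, 0] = (0 4 1 6 13)(7 10)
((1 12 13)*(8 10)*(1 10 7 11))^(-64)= (1 11 7 8 10 13 12)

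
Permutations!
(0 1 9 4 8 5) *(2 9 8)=(0 1 8 5)(2 9 4)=[1, 8, 9, 3, 2, 0, 6, 7, 5, 4]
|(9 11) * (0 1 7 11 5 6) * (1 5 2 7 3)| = |(0 5 6)(1 3)(2 7 11 9)| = 12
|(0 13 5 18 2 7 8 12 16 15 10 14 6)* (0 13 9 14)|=|(0 9 14 6 13 5 18 2 7 8 12 16 15 10)|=14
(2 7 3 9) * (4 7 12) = (2 12 4 7 3 9) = [0, 1, 12, 9, 7, 5, 6, 3, 8, 2, 10, 11, 4]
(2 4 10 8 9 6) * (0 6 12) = (0 6 2 4 10 8 9 12) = [6, 1, 4, 3, 10, 5, 2, 7, 9, 12, 8, 11, 0]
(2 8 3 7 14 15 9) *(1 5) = (1 5)(2 8 3 7 14 15 9) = [0, 5, 8, 7, 4, 1, 6, 14, 3, 2, 10, 11, 12, 13, 15, 9]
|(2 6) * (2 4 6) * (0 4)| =|(0 4 6)| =3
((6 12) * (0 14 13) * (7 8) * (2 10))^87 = (14)(2 10)(6 12)(7 8)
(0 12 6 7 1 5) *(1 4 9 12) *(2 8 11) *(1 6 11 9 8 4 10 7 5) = [6, 1, 4, 3, 8, 0, 5, 10, 9, 12, 7, 2, 11] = (0 6 5)(2 4 8 9 12 11)(7 10)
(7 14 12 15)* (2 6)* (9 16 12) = (2 6)(7 14 9 16 12 15) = [0, 1, 6, 3, 4, 5, 2, 14, 8, 16, 10, 11, 15, 13, 9, 7, 12]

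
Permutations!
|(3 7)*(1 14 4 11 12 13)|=|(1 14 4 11 12 13)(3 7)|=6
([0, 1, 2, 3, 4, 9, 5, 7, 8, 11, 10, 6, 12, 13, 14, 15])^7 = [0, 1, 2, 3, 4, 6, 11, 7, 8, 5, 10, 9, 12, 13, 14, 15]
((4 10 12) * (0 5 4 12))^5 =((12)(0 5 4 10))^5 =(12)(0 5 4 10)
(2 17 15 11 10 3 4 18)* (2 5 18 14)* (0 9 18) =(0 9 18 5)(2 17 15 11 10 3 4 14) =[9, 1, 17, 4, 14, 0, 6, 7, 8, 18, 3, 10, 12, 13, 2, 11, 16, 15, 5]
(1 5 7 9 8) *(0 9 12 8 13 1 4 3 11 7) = (0 9 13 1 5)(3 11 7 12 8 4) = [9, 5, 2, 11, 3, 0, 6, 12, 4, 13, 10, 7, 8, 1]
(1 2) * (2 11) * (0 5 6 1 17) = (0 5 6 1 11 2 17) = [5, 11, 17, 3, 4, 6, 1, 7, 8, 9, 10, 2, 12, 13, 14, 15, 16, 0]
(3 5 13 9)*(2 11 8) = (2 11 8)(3 5 13 9) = [0, 1, 11, 5, 4, 13, 6, 7, 2, 3, 10, 8, 12, 9]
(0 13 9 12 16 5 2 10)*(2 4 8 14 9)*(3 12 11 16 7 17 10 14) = [13, 1, 14, 12, 8, 4, 6, 17, 3, 11, 0, 16, 7, 2, 9, 15, 5, 10] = (0 13 2 14 9 11 16 5 4 8 3 12 7 17 10)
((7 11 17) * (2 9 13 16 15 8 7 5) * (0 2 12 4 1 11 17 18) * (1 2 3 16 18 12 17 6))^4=((0 3 16 15 8 7 6 1 11 12 4 2 9 13 18)(5 17))^4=(0 8 11 9 3 7 12 13 16 6 4 18 15 1 2)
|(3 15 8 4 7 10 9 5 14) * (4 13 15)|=|(3 4 7 10 9 5 14)(8 13 15)|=21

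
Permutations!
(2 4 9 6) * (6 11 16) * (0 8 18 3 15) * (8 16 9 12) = (0 16 6 2 4 12 8 18 3 15)(9 11) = [16, 1, 4, 15, 12, 5, 2, 7, 18, 11, 10, 9, 8, 13, 14, 0, 6, 17, 3]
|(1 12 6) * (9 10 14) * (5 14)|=12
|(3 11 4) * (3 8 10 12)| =6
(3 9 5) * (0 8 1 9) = (0 8 1 9 5 3) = [8, 9, 2, 0, 4, 3, 6, 7, 1, 5]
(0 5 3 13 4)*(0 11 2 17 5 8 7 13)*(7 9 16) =(0 8 9 16 7 13 4 11 2 17 5 3) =[8, 1, 17, 0, 11, 3, 6, 13, 9, 16, 10, 2, 12, 4, 14, 15, 7, 5]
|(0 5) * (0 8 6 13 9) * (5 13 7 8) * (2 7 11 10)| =6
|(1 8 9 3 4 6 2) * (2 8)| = |(1 2)(3 4 6 8 9)| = 10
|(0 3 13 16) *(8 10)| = |(0 3 13 16)(8 10)| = 4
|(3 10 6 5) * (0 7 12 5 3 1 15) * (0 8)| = |(0 7 12 5 1 15 8)(3 10 6)| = 21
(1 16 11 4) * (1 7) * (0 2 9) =(0 2 9)(1 16 11 4 7) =[2, 16, 9, 3, 7, 5, 6, 1, 8, 0, 10, 4, 12, 13, 14, 15, 11]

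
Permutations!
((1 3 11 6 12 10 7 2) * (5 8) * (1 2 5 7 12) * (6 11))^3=(10 12)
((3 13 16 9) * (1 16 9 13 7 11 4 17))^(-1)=(1 17 4 11 7 3 9 13 16)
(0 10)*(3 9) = (0 10)(3 9) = [10, 1, 2, 9, 4, 5, 6, 7, 8, 3, 0]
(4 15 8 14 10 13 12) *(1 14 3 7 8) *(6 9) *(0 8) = (0 8 3 7)(1 14 10 13 12 4 15)(6 9) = [8, 14, 2, 7, 15, 5, 9, 0, 3, 6, 13, 11, 4, 12, 10, 1]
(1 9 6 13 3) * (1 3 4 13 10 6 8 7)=[0, 9, 2, 3, 13, 5, 10, 1, 7, 8, 6, 11, 12, 4]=(1 9 8 7)(4 13)(6 10)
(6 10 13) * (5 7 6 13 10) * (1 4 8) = (13)(1 4 8)(5 7 6) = [0, 4, 2, 3, 8, 7, 5, 6, 1, 9, 10, 11, 12, 13]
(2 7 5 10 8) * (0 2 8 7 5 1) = (0 2 5 10 7 1) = [2, 0, 5, 3, 4, 10, 6, 1, 8, 9, 7]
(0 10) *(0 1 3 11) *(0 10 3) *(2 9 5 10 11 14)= (0 3 14 2 9 5 10 1)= [3, 0, 9, 14, 4, 10, 6, 7, 8, 5, 1, 11, 12, 13, 2]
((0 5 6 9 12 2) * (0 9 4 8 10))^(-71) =((0 5 6 4 8 10)(2 9 12))^(-71) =(0 5 6 4 8 10)(2 9 12)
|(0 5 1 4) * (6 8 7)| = |(0 5 1 4)(6 8 7)| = 12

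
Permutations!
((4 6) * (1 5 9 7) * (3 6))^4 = ((1 5 9 7)(3 6 4))^4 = (9)(3 6 4)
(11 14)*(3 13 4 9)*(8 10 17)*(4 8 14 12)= (3 13 8 10 17 14 11 12 4 9)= [0, 1, 2, 13, 9, 5, 6, 7, 10, 3, 17, 12, 4, 8, 11, 15, 16, 14]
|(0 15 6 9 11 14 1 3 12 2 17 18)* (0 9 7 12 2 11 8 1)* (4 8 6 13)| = |(0 15 13 4 8 1 3 2 17 18 9 6 7 12 11 14)| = 16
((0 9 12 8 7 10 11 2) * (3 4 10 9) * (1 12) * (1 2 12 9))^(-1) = (0 2 9 1 7 8 12 11 10 4 3)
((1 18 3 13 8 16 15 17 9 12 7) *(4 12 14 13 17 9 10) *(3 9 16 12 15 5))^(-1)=((1 18 9 14 13 8 12 7)(3 17 10 4 15 16 5))^(-1)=(1 7 12 8 13 14 9 18)(3 5 16 15 4 10 17)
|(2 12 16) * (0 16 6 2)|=|(0 16)(2 12 6)|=6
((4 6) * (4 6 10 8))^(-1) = ((4 10 8))^(-1) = (4 8 10)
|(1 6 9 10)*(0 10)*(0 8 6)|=|(0 10 1)(6 9 8)|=3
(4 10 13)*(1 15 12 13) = (1 15 12 13 4 10) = [0, 15, 2, 3, 10, 5, 6, 7, 8, 9, 1, 11, 13, 4, 14, 12]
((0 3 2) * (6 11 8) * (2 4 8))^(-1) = (0 2 11 6 8 4 3)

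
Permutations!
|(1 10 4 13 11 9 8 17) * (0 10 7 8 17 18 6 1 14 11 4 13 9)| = |(0 10 13 4 9 17 14 11)(1 7 8 18 6)| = 40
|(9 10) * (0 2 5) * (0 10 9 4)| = 5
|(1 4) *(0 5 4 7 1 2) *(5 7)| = 6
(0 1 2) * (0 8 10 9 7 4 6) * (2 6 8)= (0 1 6)(4 8 10 9 7)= [1, 6, 2, 3, 8, 5, 0, 4, 10, 7, 9]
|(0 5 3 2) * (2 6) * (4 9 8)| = 15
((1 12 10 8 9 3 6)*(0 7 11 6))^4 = (0 1 9 11 10)(3 6 8 7 12)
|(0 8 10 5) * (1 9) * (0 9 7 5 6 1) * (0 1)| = 4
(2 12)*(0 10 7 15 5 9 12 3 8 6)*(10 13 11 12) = (0 13 11 12 2 3 8 6)(5 9 10 7 15) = [13, 1, 3, 8, 4, 9, 0, 15, 6, 10, 7, 12, 2, 11, 14, 5]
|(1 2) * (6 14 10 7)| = 4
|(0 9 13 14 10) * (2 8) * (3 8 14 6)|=9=|(0 9 13 6 3 8 2 14 10)|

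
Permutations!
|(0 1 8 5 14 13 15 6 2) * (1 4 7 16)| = 12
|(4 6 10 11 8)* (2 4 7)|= |(2 4 6 10 11 8 7)|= 7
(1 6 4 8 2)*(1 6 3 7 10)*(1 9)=(1 3 7 10 9)(2 6 4 8)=[0, 3, 6, 7, 8, 5, 4, 10, 2, 1, 9]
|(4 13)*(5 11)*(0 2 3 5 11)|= |(0 2 3 5)(4 13)|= 4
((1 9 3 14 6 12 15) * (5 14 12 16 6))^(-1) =(1 15 12 3 9)(5 14)(6 16)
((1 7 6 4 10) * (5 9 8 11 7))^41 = ((1 5 9 8 11 7 6 4 10))^41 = (1 7 5 6 9 4 8 10 11)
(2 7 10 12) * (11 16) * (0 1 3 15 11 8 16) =[1, 3, 7, 15, 4, 5, 6, 10, 16, 9, 12, 0, 2, 13, 14, 11, 8] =(0 1 3 15 11)(2 7 10 12)(8 16)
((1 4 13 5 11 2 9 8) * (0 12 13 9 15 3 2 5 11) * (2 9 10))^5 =((0 12 13 11 5)(1 4 10 2 15 3 9 8))^5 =(1 3 10 8 15 4 9 2)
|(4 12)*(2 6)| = |(2 6)(4 12)| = 2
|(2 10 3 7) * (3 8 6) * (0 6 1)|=|(0 6 3 7 2 10 8 1)|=8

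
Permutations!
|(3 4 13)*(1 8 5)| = |(1 8 5)(3 4 13)| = 3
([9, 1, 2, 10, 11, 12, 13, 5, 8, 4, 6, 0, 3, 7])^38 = [4, 1, 2, 13, 0, 10, 5, 3, 8, 11, 7, 9, 6, 12]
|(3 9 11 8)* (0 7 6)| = 12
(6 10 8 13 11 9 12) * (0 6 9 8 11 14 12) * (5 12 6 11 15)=[11, 1, 2, 3, 4, 12, 10, 7, 13, 0, 15, 8, 9, 14, 6, 5]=(0 11 8 13 14 6 10 15 5 12 9)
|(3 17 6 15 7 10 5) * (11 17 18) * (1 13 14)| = 9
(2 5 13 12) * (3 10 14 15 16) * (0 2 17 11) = (0 2 5 13 12 17 11)(3 10 14 15 16) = [2, 1, 5, 10, 4, 13, 6, 7, 8, 9, 14, 0, 17, 12, 15, 16, 3, 11]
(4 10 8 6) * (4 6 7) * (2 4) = (2 4 10 8 7) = [0, 1, 4, 3, 10, 5, 6, 2, 7, 9, 8]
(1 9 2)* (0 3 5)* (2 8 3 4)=(0 4 2 1 9 8 3 5)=[4, 9, 1, 5, 2, 0, 6, 7, 3, 8]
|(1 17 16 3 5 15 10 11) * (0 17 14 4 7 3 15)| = 12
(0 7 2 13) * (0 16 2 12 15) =[7, 1, 13, 3, 4, 5, 6, 12, 8, 9, 10, 11, 15, 16, 14, 0, 2] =(0 7 12 15)(2 13 16)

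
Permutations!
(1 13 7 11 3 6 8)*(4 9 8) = (1 13 7 11 3 6 4 9 8) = [0, 13, 2, 6, 9, 5, 4, 11, 1, 8, 10, 3, 12, 7]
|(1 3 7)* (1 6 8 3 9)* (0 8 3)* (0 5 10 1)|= |(0 8 5 10 1 9)(3 7 6)|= 6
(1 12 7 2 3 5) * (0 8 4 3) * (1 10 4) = (0 8 1 12 7 2)(3 5 10 4) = [8, 12, 0, 5, 3, 10, 6, 2, 1, 9, 4, 11, 7]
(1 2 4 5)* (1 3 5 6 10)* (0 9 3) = (0 9 3 5)(1 2 4 6 10) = [9, 2, 4, 5, 6, 0, 10, 7, 8, 3, 1]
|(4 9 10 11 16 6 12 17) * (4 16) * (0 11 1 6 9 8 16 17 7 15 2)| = 13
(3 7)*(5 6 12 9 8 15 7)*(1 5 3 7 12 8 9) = (1 5 6 8 15 12) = [0, 5, 2, 3, 4, 6, 8, 7, 15, 9, 10, 11, 1, 13, 14, 12]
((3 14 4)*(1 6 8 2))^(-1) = ((1 6 8 2)(3 14 4))^(-1) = (1 2 8 6)(3 4 14)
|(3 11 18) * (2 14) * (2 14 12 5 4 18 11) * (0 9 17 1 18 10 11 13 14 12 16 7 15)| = |(0 9 17 1 18 3 2 16 7 15)(4 10 11 13 14 12 5)| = 70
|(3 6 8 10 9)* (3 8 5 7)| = 12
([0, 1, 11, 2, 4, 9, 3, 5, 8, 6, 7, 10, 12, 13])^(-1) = (13)(2 3 6 9 5 7 10 11)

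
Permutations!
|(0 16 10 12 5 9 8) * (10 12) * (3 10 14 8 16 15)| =12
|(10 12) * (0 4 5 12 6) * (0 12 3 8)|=15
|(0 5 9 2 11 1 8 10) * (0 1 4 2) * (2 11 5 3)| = 30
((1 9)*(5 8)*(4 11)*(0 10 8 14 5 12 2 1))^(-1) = (0 9 1 2 12 8 10)(4 11)(5 14)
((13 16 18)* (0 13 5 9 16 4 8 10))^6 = ((0 13 4 8 10)(5 9 16 18))^6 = (0 13 4 8 10)(5 16)(9 18)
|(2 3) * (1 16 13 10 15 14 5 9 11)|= |(1 16 13 10 15 14 5 9 11)(2 3)|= 18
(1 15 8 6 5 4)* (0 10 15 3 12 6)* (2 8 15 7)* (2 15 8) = (0 10 7 15 8)(1 3 12 6 5 4) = [10, 3, 2, 12, 1, 4, 5, 15, 0, 9, 7, 11, 6, 13, 14, 8]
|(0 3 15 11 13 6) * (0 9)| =7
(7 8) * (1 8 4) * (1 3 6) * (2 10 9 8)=(1 2 10 9 8 7 4 3 6)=[0, 2, 10, 6, 3, 5, 1, 4, 7, 8, 9]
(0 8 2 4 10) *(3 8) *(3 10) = (0 10)(2 4 3 8) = [10, 1, 4, 8, 3, 5, 6, 7, 2, 9, 0]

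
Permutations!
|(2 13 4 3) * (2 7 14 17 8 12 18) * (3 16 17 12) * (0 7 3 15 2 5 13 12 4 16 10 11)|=|(0 7 14 4 10 11)(2 12 18 5 13 16 17 8 15)|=18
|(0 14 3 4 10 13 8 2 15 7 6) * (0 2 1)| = |(0 14 3 4 10 13 8 1)(2 15 7 6)| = 8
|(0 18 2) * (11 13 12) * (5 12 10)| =15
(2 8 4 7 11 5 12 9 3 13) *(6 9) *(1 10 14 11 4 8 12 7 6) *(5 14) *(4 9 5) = [0, 10, 12, 13, 6, 7, 5, 9, 8, 3, 4, 14, 1, 2, 11] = (1 10 4 6 5 7 9 3 13 2 12)(11 14)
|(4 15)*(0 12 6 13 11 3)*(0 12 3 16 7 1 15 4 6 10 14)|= 35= |(0 3 12 10 14)(1 15 6 13 11 16 7)|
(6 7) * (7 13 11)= (6 13 11 7)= [0, 1, 2, 3, 4, 5, 13, 6, 8, 9, 10, 7, 12, 11]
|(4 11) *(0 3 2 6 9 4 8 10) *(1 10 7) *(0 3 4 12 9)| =10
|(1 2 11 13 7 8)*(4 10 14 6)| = 12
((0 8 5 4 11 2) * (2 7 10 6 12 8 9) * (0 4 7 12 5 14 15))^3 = (0 4 8)(2 12 15)(5 6 10 7)(9 11 14)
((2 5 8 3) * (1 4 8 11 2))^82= (1 8)(2 5 11)(3 4)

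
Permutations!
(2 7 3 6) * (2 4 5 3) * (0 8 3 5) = (0 8 3 6 4)(2 7) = [8, 1, 7, 6, 0, 5, 4, 2, 3]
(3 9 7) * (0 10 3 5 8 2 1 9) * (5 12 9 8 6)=(0 10 3)(1 8 2)(5 6)(7 12 9)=[10, 8, 1, 0, 4, 6, 5, 12, 2, 7, 3, 11, 9]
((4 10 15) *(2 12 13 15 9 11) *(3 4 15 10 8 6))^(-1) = ((15)(2 12 13 10 9 11)(3 4 8 6))^(-1) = (15)(2 11 9 10 13 12)(3 6 8 4)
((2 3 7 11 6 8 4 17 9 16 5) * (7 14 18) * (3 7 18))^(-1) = (18)(2 5 16 9 17 4 8 6 11 7)(3 14)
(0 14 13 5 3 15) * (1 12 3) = (0 14 13 5 1 12 3 15) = [14, 12, 2, 15, 4, 1, 6, 7, 8, 9, 10, 11, 3, 5, 13, 0]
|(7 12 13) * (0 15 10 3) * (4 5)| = 12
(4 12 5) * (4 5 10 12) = [0, 1, 2, 3, 4, 5, 6, 7, 8, 9, 12, 11, 10] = (10 12)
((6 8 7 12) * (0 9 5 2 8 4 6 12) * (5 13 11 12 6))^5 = (0 6 7 12 8 11 2 13 5 9 4)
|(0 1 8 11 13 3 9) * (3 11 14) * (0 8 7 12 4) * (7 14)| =|(0 1 14 3 9 8 7 12 4)(11 13)| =18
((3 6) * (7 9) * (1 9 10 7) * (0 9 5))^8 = (10)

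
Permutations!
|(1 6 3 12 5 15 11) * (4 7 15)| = 9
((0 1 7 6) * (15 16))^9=(0 1 7 6)(15 16)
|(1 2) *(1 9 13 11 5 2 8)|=10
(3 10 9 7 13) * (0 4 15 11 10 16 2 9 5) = (0 4 15 11 10 5)(2 9 7 13 3 16) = [4, 1, 9, 16, 15, 0, 6, 13, 8, 7, 5, 10, 12, 3, 14, 11, 2]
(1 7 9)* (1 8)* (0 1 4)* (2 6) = [1, 7, 6, 3, 0, 5, 2, 9, 4, 8] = (0 1 7 9 8 4)(2 6)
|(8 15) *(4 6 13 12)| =|(4 6 13 12)(8 15)| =4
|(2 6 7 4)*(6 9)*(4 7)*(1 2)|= |(1 2 9 6 4)|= 5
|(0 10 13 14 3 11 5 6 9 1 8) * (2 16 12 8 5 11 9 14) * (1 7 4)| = |(0 10 13 2 16 12 8)(1 5 6 14 3 9 7 4)| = 56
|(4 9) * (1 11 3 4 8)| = |(1 11 3 4 9 8)| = 6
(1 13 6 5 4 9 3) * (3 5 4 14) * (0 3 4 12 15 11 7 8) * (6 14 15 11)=(0 3 1 13 14 4 9 5 15 6 12 11 7 8)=[3, 13, 2, 1, 9, 15, 12, 8, 0, 5, 10, 7, 11, 14, 4, 6]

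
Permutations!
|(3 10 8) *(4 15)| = 6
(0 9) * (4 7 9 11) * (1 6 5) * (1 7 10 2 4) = [11, 6, 4, 3, 10, 7, 5, 9, 8, 0, 2, 1] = (0 11 1 6 5 7 9)(2 4 10)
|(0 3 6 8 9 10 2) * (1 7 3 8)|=20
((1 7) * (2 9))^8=((1 7)(2 9))^8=(9)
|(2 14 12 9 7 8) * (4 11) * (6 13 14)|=|(2 6 13 14 12 9 7 8)(4 11)|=8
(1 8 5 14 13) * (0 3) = (0 3)(1 8 5 14 13) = [3, 8, 2, 0, 4, 14, 6, 7, 5, 9, 10, 11, 12, 1, 13]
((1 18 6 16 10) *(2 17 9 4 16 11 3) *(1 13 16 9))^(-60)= ((1 18 6 11 3 2 17)(4 9)(10 13 16))^(-60)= (1 11 17 6 2 18 3)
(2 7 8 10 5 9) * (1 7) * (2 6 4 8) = (1 7 2)(4 8 10 5 9 6) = [0, 7, 1, 3, 8, 9, 4, 2, 10, 6, 5]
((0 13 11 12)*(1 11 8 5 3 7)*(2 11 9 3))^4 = ((0 13 8 5 2 11 12)(1 9 3 7))^4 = (0 2 13 11 8 12 5)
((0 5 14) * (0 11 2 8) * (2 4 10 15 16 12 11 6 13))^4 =(0 13 5 2 14 8 6)(4 12 15)(10 11 16)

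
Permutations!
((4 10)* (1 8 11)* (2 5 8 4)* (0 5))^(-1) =(0 2 10 4 1 11 8 5)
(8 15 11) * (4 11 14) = (4 11 8 15 14) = [0, 1, 2, 3, 11, 5, 6, 7, 15, 9, 10, 8, 12, 13, 4, 14]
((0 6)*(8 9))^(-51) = ((0 6)(8 9))^(-51) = (0 6)(8 9)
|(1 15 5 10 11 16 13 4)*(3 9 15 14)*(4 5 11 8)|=12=|(1 14 3 9 15 11 16 13 5 10 8 4)|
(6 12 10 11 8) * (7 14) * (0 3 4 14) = (0 3 4 14 7)(6 12 10 11 8) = [3, 1, 2, 4, 14, 5, 12, 0, 6, 9, 11, 8, 10, 13, 7]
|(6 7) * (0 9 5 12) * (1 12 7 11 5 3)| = |(0 9 3 1 12)(5 7 6 11)| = 20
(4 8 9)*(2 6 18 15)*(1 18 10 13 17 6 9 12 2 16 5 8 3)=(1 18 15 16 5 8 12 2 9 4 3)(6 10 13 17)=[0, 18, 9, 1, 3, 8, 10, 7, 12, 4, 13, 11, 2, 17, 14, 16, 5, 6, 15]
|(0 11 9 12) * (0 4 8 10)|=|(0 11 9 12 4 8 10)|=7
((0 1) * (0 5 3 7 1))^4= ((1 5 3 7))^4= (7)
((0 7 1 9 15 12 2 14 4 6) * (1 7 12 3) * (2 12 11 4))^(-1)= (0 6 4 11)(1 3 15 9)(2 14)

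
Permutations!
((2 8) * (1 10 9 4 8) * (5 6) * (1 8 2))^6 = ((1 10 9 4 2 8)(5 6))^6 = (10)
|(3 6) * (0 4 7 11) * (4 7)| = 6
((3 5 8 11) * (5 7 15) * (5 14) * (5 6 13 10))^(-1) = ((3 7 15 14 6 13 10 5 8 11))^(-1) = (3 11 8 5 10 13 6 14 15 7)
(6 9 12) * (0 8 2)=(0 8 2)(6 9 12)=[8, 1, 0, 3, 4, 5, 9, 7, 2, 12, 10, 11, 6]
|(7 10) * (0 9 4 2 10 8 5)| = 8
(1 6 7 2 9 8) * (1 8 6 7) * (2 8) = (1 7 8 2 9 6) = [0, 7, 9, 3, 4, 5, 1, 8, 2, 6]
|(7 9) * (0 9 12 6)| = |(0 9 7 12 6)| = 5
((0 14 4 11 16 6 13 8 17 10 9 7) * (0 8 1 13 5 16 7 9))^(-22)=(0 4 7 17)(5 6 16)(8 10 14 11)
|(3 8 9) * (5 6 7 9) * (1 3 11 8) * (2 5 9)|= |(1 3)(2 5 6 7)(8 9 11)|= 12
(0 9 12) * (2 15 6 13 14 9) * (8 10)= (0 2 15 6 13 14 9 12)(8 10)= [2, 1, 15, 3, 4, 5, 13, 7, 10, 12, 8, 11, 0, 14, 9, 6]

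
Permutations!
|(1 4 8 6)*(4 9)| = |(1 9 4 8 6)| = 5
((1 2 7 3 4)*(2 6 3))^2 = (7)(1 3)(4 6)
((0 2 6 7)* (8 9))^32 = ((0 2 6 7)(8 9))^32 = (9)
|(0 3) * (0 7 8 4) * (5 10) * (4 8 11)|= 10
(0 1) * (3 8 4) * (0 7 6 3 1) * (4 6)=(1 7 4)(3 8 6)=[0, 7, 2, 8, 1, 5, 3, 4, 6]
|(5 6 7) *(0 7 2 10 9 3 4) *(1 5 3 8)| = 28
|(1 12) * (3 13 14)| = 6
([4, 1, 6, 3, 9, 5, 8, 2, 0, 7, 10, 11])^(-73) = [2, 1, 4, 3, 6, 5, 9, 0, 7, 8, 10, 11]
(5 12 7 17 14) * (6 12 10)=(5 10 6 12 7 17 14)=[0, 1, 2, 3, 4, 10, 12, 17, 8, 9, 6, 11, 7, 13, 5, 15, 16, 14]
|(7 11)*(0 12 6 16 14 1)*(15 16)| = |(0 12 6 15 16 14 1)(7 11)| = 14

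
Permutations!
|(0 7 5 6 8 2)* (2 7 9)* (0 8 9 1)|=6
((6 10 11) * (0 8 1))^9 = (11)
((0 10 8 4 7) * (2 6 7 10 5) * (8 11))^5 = ((0 5 2 6 7)(4 10 11 8))^5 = (4 10 11 8)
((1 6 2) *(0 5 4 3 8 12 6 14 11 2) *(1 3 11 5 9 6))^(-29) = (0 9 6)(1 8 2 4 14 12 3 11 5)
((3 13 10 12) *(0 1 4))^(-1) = (0 4 1)(3 12 10 13)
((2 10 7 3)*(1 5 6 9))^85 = ((1 5 6 9)(2 10 7 3))^85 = (1 5 6 9)(2 10 7 3)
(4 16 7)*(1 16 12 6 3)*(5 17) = [0, 16, 2, 1, 12, 17, 3, 4, 8, 9, 10, 11, 6, 13, 14, 15, 7, 5] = (1 16 7 4 12 6 3)(5 17)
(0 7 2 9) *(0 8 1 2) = [7, 2, 9, 3, 4, 5, 6, 0, 1, 8] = (0 7)(1 2 9 8)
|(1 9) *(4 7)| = |(1 9)(4 7)| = 2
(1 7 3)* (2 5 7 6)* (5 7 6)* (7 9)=[0, 5, 9, 1, 4, 6, 2, 3, 8, 7]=(1 5 6 2 9 7 3)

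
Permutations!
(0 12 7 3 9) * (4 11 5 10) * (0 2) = [12, 1, 0, 9, 11, 10, 6, 3, 8, 2, 4, 5, 7] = (0 12 7 3 9 2)(4 11 5 10)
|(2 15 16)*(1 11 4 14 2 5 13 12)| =10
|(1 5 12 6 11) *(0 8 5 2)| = 8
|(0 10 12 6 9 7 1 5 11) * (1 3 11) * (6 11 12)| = |(0 10 6 9 7 3 12 11)(1 5)| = 8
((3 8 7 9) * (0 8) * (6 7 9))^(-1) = (0 3 9 8)(6 7)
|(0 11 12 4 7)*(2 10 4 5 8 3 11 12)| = |(0 12 5 8 3 11 2 10 4 7)| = 10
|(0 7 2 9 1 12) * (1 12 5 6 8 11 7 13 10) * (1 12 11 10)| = |(0 13 1 5 6 8 10 12)(2 9 11 7)| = 8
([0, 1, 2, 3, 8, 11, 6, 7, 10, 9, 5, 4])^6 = (4 8 10 5 11)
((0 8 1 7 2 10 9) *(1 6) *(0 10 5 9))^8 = ((0 8 6 1 7 2 5 9 10))^8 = (0 10 9 5 2 7 1 6 8)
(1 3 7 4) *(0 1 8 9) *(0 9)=[1, 3, 2, 7, 8, 5, 6, 4, 0, 9]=(9)(0 1 3 7 4 8)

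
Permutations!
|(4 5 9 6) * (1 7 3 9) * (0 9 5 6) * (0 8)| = 12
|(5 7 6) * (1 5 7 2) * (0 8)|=|(0 8)(1 5 2)(6 7)|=6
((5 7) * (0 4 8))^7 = (0 4 8)(5 7)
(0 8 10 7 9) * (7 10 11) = (0 8 11 7 9) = [8, 1, 2, 3, 4, 5, 6, 9, 11, 0, 10, 7]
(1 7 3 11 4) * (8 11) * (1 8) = (1 7 3)(4 8 11) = [0, 7, 2, 1, 8, 5, 6, 3, 11, 9, 10, 4]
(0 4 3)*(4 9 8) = (0 9 8 4 3) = [9, 1, 2, 0, 3, 5, 6, 7, 4, 8]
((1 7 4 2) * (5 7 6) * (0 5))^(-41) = ((0 5 7 4 2 1 6))^(-41) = (0 5 7 4 2 1 6)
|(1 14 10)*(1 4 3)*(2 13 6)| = |(1 14 10 4 3)(2 13 6)| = 15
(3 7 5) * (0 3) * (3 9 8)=[9, 1, 2, 7, 4, 0, 6, 5, 3, 8]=(0 9 8 3 7 5)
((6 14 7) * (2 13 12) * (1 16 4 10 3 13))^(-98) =(1 12 3 4)(2 13 10 16)(6 14 7)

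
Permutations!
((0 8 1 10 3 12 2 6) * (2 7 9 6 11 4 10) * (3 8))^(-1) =(0 6 9 7 12 3)(1 8 10 4 11 2)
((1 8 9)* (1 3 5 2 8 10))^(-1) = (1 10)(2 5 3 9 8)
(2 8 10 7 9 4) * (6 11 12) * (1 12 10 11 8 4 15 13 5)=(1 12 6 8 11 10 7 9 15 13 5)(2 4)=[0, 12, 4, 3, 2, 1, 8, 9, 11, 15, 7, 10, 6, 5, 14, 13]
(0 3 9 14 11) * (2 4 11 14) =(14)(0 3 9 2 4 11) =[3, 1, 4, 9, 11, 5, 6, 7, 8, 2, 10, 0, 12, 13, 14]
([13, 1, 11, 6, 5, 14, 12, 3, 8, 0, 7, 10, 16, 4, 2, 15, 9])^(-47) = [3, 1, 0, 14, 12, 16, 2, 5, 8, 7, 4, 13, 11, 6, 9, 15, 10]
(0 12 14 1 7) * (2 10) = (0 12 14 1 7)(2 10) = [12, 7, 10, 3, 4, 5, 6, 0, 8, 9, 2, 11, 14, 13, 1]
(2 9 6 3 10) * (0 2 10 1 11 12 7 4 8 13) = (0 2 9 6 3 1 11 12 7 4 8 13) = [2, 11, 9, 1, 8, 5, 3, 4, 13, 6, 10, 12, 7, 0]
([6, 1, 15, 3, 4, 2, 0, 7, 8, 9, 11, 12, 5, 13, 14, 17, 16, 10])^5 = (0 6)(2 12 10 15 5 11 17)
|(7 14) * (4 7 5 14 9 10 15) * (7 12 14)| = |(4 12 14 5 7 9 10 15)| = 8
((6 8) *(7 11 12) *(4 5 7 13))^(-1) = ((4 5 7 11 12 13)(6 8))^(-1) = (4 13 12 11 7 5)(6 8)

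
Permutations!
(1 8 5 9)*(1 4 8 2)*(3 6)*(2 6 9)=(1 6 3 9 4 8 5 2)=[0, 6, 1, 9, 8, 2, 3, 7, 5, 4]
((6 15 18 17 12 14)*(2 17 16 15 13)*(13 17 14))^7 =(2 14 6 17 12 13)(15 18 16)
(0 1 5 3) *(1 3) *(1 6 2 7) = (0 3)(1 5 6 2 7) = [3, 5, 7, 0, 4, 6, 2, 1]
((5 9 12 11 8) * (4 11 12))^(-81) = ((12)(4 11 8 5 9))^(-81) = (12)(4 9 5 8 11)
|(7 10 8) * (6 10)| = 4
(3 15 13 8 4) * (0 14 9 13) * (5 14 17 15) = (0 17 15)(3 5 14 9 13 8 4) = [17, 1, 2, 5, 3, 14, 6, 7, 4, 13, 10, 11, 12, 8, 9, 0, 16, 15]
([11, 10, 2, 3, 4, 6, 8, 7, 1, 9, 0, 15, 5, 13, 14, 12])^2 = [15, 0, 2, 3, 4, 8, 1, 7, 10, 9, 11, 12, 6, 13, 14, 5]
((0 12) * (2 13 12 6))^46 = ((0 6 2 13 12))^46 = (0 6 2 13 12)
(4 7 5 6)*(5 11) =(4 7 11 5 6) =[0, 1, 2, 3, 7, 6, 4, 11, 8, 9, 10, 5]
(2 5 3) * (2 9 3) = (2 5)(3 9) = [0, 1, 5, 9, 4, 2, 6, 7, 8, 3]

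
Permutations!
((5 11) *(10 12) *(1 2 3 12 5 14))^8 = (14)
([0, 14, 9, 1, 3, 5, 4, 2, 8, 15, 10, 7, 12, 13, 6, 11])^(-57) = [0, 4, 11, 6, 14, 5, 1, 15, 8, 7, 10, 9, 12, 13, 3, 2]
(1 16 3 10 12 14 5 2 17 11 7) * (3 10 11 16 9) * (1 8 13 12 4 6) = (1 9 3 11 7 8 13 12 14 5 2 17 16 10 4 6) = [0, 9, 17, 11, 6, 2, 1, 8, 13, 3, 4, 7, 14, 12, 5, 15, 10, 16]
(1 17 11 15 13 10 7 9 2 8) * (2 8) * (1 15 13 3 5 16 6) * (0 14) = (0 14)(1 17 11 13 10 7 9 8 15 3 5 16 6) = [14, 17, 2, 5, 4, 16, 1, 9, 15, 8, 7, 13, 12, 10, 0, 3, 6, 11]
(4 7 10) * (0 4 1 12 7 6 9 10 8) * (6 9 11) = (0 4 9 10 1 12 7 8)(6 11) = [4, 12, 2, 3, 9, 5, 11, 8, 0, 10, 1, 6, 7]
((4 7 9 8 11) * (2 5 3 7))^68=(2 9)(3 11)(4 7)(5 8)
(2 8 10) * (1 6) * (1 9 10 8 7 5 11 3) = (1 6 9 10 2 7 5 11 3) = [0, 6, 7, 1, 4, 11, 9, 5, 8, 10, 2, 3]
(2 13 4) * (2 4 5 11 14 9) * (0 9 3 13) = (0 9 2)(3 13 5 11 14) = [9, 1, 0, 13, 4, 11, 6, 7, 8, 2, 10, 14, 12, 5, 3]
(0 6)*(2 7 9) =(0 6)(2 7 9) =[6, 1, 7, 3, 4, 5, 0, 9, 8, 2]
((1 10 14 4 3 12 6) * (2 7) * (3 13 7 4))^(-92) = (1 12 14)(3 10 6) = ((1 10 14 3 12 6)(2 4 13 7))^(-92)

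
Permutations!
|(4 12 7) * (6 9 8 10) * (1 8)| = 15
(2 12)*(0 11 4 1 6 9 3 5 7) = (0 11 4 1 6 9 3 5 7)(2 12) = [11, 6, 12, 5, 1, 7, 9, 0, 8, 3, 10, 4, 2]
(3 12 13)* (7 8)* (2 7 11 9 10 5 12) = (2 7 8 11 9 10 5 12 13 3) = [0, 1, 7, 2, 4, 12, 6, 8, 11, 10, 5, 9, 13, 3]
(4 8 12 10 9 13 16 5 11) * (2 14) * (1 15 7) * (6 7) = (1 15 6 7)(2 14)(4 8 12 10 9 13 16 5 11) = [0, 15, 14, 3, 8, 11, 7, 1, 12, 13, 9, 4, 10, 16, 2, 6, 5]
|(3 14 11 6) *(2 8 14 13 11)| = |(2 8 14)(3 13 11 6)| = 12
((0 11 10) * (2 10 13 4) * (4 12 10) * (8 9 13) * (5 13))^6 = (0 12 5 8)(9 11 10 13)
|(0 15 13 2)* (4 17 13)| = 6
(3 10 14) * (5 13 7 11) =(3 10 14)(5 13 7 11) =[0, 1, 2, 10, 4, 13, 6, 11, 8, 9, 14, 5, 12, 7, 3]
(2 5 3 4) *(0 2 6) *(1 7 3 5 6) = [2, 7, 6, 4, 1, 5, 0, 3] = (0 2 6)(1 7 3 4)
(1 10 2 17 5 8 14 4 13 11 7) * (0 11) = (0 11 7 1 10 2 17 5 8 14 4 13) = [11, 10, 17, 3, 13, 8, 6, 1, 14, 9, 2, 7, 12, 0, 4, 15, 16, 5]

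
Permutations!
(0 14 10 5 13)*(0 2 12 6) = (0 14 10 5 13 2 12 6) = [14, 1, 12, 3, 4, 13, 0, 7, 8, 9, 5, 11, 6, 2, 10]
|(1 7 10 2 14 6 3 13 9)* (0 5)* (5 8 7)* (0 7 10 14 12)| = |(0 8 10 2 12)(1 5 7 14 6 3 13 9)| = 40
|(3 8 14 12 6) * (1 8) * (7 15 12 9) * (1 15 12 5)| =10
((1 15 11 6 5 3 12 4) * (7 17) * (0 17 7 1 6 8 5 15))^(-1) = (0 1 17)(3 5 8 11 15 6 4 12)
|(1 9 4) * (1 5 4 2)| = 6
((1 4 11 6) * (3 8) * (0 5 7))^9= ((0 5 7)(1 4 11 6)(3 8))^9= (1 4 11 6)(3 8)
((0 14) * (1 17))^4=(17)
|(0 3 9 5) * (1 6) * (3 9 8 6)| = 12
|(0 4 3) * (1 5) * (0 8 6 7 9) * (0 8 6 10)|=8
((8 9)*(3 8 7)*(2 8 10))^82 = (2 3 9)(7 8 10)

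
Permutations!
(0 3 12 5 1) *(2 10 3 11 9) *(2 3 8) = (0 11 9 3 12 5 1)(2 10 8) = [11, 0, 10, 12, 4, 1, 6, 7, 2, 3, 8, 9, 5]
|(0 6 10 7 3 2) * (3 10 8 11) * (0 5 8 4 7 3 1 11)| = |(0 6 4 7 10 3 2 5 8)(1 11)| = 18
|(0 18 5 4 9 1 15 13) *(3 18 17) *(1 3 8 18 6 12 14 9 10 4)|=40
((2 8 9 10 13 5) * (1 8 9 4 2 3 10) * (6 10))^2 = ((1 8 4 2 9)(3 6 10 13 5))^2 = (1 4 9 8 2)(3 10 5 6 13)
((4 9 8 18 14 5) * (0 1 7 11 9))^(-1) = (0 4 5 14 18 8 9 11 7 1)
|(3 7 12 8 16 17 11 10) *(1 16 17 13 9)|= |(1 16 13 9)(3 7 12 8 17 11 10)|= 28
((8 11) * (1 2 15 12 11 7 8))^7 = ((1 2 15 12 11)(7 8))^7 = (1 15 11 2 12)(7 8)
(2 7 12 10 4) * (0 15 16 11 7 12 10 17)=(0 15 16 11 7 10 4 2 12 17)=[15, 1, 12, 3, 2, 5, 6, 10, 8, 9, 4, 7, 17, 13, 14, 16, 11, 0]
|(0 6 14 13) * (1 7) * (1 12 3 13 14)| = |(14)(0 6 1 7 12 3 13)| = 7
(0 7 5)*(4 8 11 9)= (0 7 5)(4 8 11 9)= [7, 1, 2, 3, 8, 0, 6, 5, 11, 4, 10, 9]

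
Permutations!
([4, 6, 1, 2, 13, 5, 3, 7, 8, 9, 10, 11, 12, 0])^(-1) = (0 13 4)(1 2 3 6)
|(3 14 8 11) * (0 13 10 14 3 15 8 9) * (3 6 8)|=5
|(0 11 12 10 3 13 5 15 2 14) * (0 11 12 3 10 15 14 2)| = 15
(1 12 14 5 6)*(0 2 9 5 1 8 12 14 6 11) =(0 2 9 5 11)(1 14)(6 8 12) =[2, 14, 9, 3, 4, 11, 8, 7, 12, 5, 10, 0, 6, 13, 1]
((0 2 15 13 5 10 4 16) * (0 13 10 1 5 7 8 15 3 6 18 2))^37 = (1 5)(2 3 6 18)(4 13 8 10 16 7 15)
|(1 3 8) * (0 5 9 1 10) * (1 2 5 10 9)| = 6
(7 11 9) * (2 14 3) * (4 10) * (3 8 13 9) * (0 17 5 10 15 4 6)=[17, 1, 14, 2, 15, 10, 0, 11, 13, 7, 6, 3, 12, 9, 8, 4, 16, 5]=(0 17 5 10 6)(2 14 8 13 9 7 11 3)(4 15)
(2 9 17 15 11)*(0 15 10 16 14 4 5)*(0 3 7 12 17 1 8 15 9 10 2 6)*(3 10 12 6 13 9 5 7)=(0 5 10 16 14 4 7 6)(1 8 15 11 13 9)(2 12 17)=[5, 8, 12, 3, 7, 10, 0, 6, 15, 1, 16, 13, 17, 9, 4, 11, 14, 2]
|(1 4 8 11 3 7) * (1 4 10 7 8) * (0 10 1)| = |(0 10 7 4)(3 8 11)| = 12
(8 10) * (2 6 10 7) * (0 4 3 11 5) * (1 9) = (0 4 3 11 5)(1 9)(2 6 10 8 7) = [4, 9, 6, 11, 3, 0, 10, 2, 7, 1, 8, 5]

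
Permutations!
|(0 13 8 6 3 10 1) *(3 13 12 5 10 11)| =30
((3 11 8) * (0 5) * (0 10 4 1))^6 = (11)(0 5 10 4 1)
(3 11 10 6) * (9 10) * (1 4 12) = [0, 4, 2, 11, 12, 5, 3, 7, 8, 10, 6, 9, 1] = (1 4 12)(3 11 9 10 6)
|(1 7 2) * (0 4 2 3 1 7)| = |(0 4 2 7 3 1)| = 6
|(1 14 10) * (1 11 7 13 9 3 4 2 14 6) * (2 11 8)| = 12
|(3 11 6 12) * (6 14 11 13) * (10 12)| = |(3 13 6 10 12)(11 14)| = 10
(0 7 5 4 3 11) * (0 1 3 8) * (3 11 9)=[7, 11, 2, 9, 8, 4, 6, 5, 0, 3, 10, 1]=(0 7 5 4 8)(1 11)(3 9)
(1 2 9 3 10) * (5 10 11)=(1 2 9 3 11 5 10)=[0, 2, 9, 11, 4, 10, 6, 7, 8, 3, 1, 5]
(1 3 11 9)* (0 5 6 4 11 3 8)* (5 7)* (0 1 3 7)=(1 8)(3 7 5 6 4 11 9)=[0, 8, 2, 7, 11, 6, 4, 5, 1, 3, 10, 9]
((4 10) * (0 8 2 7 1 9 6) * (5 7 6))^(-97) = ((0 8 2 6)(1 9 5 7)(4 10))^(-97) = (0 6 2 8)(1 7 5 9)(4 10)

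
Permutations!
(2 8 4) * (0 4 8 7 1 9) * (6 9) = (0 4 2 7 1 6 9) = [4, 6, 7, 3, 2, 5, 9, 1, 8, 0]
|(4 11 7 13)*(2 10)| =4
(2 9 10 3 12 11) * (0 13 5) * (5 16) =(0 13 16 5)(2 9 10 3 12 11) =[13, 1, 9, 12, 4, 0, 6, 7, 8, 10, 3, 2, 11, 16, 14, 15, 5]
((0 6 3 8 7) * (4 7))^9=(0 8)(3 7)(4 6)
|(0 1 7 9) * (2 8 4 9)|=7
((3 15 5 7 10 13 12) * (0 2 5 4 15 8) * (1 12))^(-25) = ((0 2 5 7 10 13 1 12 3 8)(4 15))^(-25) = (0 13)(1 2)(3 7)(4 15)(5 12)(8 10)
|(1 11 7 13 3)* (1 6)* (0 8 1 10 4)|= 10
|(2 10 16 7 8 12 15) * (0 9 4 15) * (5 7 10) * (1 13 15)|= 22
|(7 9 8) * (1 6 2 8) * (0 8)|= 7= |(0 8 7 9 1 6 2)|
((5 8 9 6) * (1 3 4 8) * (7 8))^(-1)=((1 3 4 7 8 9 6 5))^(-1)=(1 5 6 9 8 7 4 3)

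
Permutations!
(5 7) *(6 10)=(5 7)(6 10)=[0, 1, 2, 3, 4, 7, 10, 5, 8, 9, 6]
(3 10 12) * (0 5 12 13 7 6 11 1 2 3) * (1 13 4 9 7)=[5, 2, 3, 10, 9, 12, 11, 6, 8, 7, 4, 13, 0, 1]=(0 5 12)(1 2 3 10 4 9 7 6 11 13)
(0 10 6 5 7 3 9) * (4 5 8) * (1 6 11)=(0 10 11 1 6 8 4 5 7 3 9)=[10, 6, 2, 9, 5, 7, 8, 3, 4, 0, 11, 1]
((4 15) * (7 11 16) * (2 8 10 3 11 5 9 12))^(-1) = ((2 8 10 3 11 16 7 5 9 12)(4 15))^(-1) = (2 12 9 5 7 16 11 3 10 8)(4 15)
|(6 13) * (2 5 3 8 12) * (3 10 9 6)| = 9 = |(2 5 10 9 6 13 3 8 12)|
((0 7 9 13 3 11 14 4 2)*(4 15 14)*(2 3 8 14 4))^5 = (0 14 2 8 11 13 3 9 4 7 15)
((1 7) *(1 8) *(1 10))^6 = (1 8)(7 10)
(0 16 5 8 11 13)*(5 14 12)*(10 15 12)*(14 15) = (0 16 15 12 5 8 11 13)(10 14) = [16, 1, 2, 3, 4, 8, 6, 7, 11, 9, 14, 13, 5, 0, 10, 12, 15]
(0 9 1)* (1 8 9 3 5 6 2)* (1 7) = [3, 0, 7, 5, 4, 6, 2, 1, 9, 8] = (0 3 5 6 2 7 1)(8 9)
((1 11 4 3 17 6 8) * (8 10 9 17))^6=((1 11 4 3 8)(6 10 9 17))^6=(1 11 4 3 8)(6 9)(10 17)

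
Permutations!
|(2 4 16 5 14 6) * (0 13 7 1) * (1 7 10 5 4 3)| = 18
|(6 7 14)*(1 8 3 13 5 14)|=8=|(1 8 3 13 5 14 6 7)|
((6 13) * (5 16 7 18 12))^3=(5 18 16 12 7)(6 13)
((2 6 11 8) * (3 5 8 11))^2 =((11)(2 6 3 5 8))^2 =(11)(2 3 8 6 5)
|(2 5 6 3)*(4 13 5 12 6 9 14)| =20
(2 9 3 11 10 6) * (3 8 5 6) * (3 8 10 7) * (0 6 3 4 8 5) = (0 6 2 9 10 5 3 11 7 4 8) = [6, 1, 9, 11, 8, 3, 2, 4, 0, 10, 5, 7]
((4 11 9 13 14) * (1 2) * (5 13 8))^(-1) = ((1 2)(4 11 9 8 5 13 14))^(-1) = (1 2)(4 14 13 5 8 9 11)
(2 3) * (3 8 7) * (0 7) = [7, 1, 8, 2, 4, 5, 6, 3, 0] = (0 7 3 2 8)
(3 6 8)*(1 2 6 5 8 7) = (1 2 6 7)(3 5 8) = [0, 2, 6, 5, 4, 8, 7, 1, 3]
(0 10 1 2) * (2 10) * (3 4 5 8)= [2, 10, 0, 4, 5, 8, 6, 7, 3, 9, 1]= (0 2)(1 10)(3 4 5 8)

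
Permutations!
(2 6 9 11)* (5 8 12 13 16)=(2 6 9 11)(5 8 12 13 16)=[0, 1, 6, 3, 4, 8, 9, 7, 12, 11, 10, 2, 13, 16, 14, 15, 5]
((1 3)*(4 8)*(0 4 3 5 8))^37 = (0 4)(1 5 8 3)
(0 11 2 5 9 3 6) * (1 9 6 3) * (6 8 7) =(0 11 2 5 8 7 6)(1 9) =[11, 9, 5, 3, 4, 8, 0, 6, 7, 1, 10, 2]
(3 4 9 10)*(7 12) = [0, 1, 2, 4, 9, 5, 6, 12, 8, 10, 3, 11, 7] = (3 4 9 10)(7 12)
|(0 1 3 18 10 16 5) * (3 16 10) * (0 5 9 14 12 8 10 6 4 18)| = |(0 1 16 9 14 12 8 10 6 4 18 3)| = 12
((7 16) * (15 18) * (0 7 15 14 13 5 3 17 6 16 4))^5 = ((0 7 4)(3 17 6 16 15 18 14 13 5))^5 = (0 4 7)(3 18 17 14 6 13 16 5 15)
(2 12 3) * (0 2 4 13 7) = [2, 1, 12, 4, 13, 5, 6, 0, 8, 9, 10, 11, 3, 7] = (0 2 12 3 4 13 7)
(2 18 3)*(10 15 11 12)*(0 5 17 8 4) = (0 5 17 8 4)(2 18 3)(10 15 11 12) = [5, 1, 18, 2, 0, 17, 6, 7, 4, 9, 15, 12, 10, 13, 14, 11, 16, 8, 3]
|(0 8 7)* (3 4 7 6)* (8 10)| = 7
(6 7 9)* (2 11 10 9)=(2 11 10 9 6 7)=[0, 1, 11, 3, 4, 5, 7, 2, 8, 6, 9, 10]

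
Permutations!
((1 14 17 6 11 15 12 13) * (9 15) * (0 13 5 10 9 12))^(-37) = (0 15 9 10 5 12 11 6 17 14 1 13)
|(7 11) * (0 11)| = |(0 11 7)| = 3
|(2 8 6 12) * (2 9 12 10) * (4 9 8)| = |(2 4 9 12 8 6 10)| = 7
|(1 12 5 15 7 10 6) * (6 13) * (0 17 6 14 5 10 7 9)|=11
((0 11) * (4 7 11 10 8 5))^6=((0 10 8 5 4 7 11))^6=(0 11 7 4 5 8 10)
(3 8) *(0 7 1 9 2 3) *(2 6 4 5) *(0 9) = [7, 0, 3, 8, 5, 2, 4, 1, 9, 6] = (0 7 1)(2 3 8 9 6 4 5)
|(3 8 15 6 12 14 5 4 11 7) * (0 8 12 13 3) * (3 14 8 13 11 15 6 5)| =9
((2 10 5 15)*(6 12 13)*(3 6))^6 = (2 5)(3 12)(6 13)(10 15)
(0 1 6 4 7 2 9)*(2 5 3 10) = (0 1 6 4 7 5 3 10 2 9) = [1, 6, 9, 10, 7, 3, 4, 5, 8, 0, 2]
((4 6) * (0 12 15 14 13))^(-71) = ((0 12 15 14 13)(4 6))^(-71) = (0 13 14 15 12)(4 6)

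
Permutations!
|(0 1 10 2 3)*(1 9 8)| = |(0 9 8 1 10 2 3)| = 7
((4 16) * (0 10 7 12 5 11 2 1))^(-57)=((0 10 7 12 5 11 2 1)(4 16))^(-57)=(0 1 2 11 5 12 7 10)(4 16)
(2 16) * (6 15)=(2 16)(6 15)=[0, 1, 16, 3, 4, 5, 15, 7, 8, 9, 10, 11, 12, 13, 14, 6, 2]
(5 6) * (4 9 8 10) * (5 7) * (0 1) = (0 1)(4 9 8 10)(5 6 7) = [1, 0, 2, 3, 9, 6, 7, 5, 10, 8, 4]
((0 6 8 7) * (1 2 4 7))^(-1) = (0 7 4 2 1 8 6)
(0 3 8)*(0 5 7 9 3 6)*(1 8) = (0 6)(1 8 5 7 9 3) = [6, 8, 2, 1, 4, 7, 0, 9, 5, 3]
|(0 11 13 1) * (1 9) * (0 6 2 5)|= 8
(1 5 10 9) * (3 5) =(1 3 5 10 9) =[0, 3, 2, 5, 4, 10, 6, 7, 8, 1, 9]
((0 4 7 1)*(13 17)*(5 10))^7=((0 4 7 1)(5 10)(13 17))^7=(0 1 7 4)(5 10)(13 17)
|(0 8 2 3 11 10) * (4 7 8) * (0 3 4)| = |(2 4 7 8)(3 11 10)| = 12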